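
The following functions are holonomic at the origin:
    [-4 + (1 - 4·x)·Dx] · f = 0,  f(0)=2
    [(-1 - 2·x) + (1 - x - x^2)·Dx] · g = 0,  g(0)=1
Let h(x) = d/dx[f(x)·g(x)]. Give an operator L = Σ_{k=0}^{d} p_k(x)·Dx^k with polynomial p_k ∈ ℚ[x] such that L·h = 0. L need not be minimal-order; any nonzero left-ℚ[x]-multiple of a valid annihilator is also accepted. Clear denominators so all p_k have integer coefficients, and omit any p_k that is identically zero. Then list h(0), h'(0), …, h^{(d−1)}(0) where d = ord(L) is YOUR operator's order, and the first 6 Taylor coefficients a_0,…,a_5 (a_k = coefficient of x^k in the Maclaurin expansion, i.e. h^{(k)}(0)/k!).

f: a_k = 2, 8, 32, 128, 512, 2048, …
g: a_k = 1, 1, 2, 3, 5, 8, …
Product ⇒ symmetric product L₀, ord ≤ 1.
Differentiate: ansatz ord ≤ ord L₀ ⇒ L.
L = (44 - 114·x - 66·x^2 + 192·x^3 + 192·x^4) + (-5 + 31·x - 33·x^2 - 62·x^3 + 60·x^4 + 48·x^5)·Dx  (order 1).
h: a_k = 10, 88, 546, 2952, 14840, 71388, …
ICs: h(0) = 10.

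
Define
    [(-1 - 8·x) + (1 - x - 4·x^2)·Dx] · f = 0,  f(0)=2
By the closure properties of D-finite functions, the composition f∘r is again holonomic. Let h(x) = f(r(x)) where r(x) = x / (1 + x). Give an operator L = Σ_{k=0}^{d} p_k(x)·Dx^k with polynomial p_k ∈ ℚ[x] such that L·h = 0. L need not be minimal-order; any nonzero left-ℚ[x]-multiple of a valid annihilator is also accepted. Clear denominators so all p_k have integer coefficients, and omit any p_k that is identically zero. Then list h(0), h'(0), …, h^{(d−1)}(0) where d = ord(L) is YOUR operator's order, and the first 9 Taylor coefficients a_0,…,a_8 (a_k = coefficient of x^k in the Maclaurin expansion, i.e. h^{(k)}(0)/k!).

f: a_k = 2, 2, 10, 18, 58, 130, 362, 882, 2330, …
h₀=f(r): pull back L_f along r ⇒ L₀.
L = (1 + 9·x) + (-1 - 2·x + 3·x^2 + 4·x^3)·Dx  (order 1).
h: a_k = 2, 2, 8, 0, 32, -32, 160, -288, 928, …
ICs: h(0) = 2.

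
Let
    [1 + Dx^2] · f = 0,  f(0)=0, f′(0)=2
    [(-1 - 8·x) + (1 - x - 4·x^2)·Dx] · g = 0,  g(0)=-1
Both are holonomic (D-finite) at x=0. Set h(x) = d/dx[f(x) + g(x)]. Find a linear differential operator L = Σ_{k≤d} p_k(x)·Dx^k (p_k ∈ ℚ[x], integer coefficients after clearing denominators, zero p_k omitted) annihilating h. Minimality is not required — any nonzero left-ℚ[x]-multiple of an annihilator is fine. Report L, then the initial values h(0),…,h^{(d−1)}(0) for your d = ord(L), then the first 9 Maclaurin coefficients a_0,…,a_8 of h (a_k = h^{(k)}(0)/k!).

L = (706 + 4324·x + 19178·x^2 + 15080·x^3 + 30400·x^4 + 1152·x^5 + 1536·x^6) + (-55 - 431·x + 153·x^2 + 1009·x^3 + 3620·x^4 + 5904·x^5 + 448·x^6 + 512·x^7)·Dx + (706 + 4324·x + 19178·x^2 + 15080·x^3 + 30400·x^4 + 1152·x^5 + 1536·x^6)·Dx^2 + (-55 - 431·x + 153·x^2 + 1009·x^3 + 3620·x^4 + 5904·x^5 + 448·x^6 + 512·x^7)·Dx^3  (order 3).
h: a_k = 1, -10, -28, -116, -3899/12, -1086, -1111321/360, -9320, -531437759/20160, …
ICs: h(0) = 1, h′(0) = -10, h′′(0) = -56.

f: a_k = 0, 2, 0, -1/3, 0, 1/60, 0, -1/2520, 0, …
g: a_k = -1, -1, -5, -9, -29, -65, -181, -441, -1165, …
L₀ := lclm(L_f,L_g); ord L₀ ≤ 2+1.
Derive L from L₀ (diff closure).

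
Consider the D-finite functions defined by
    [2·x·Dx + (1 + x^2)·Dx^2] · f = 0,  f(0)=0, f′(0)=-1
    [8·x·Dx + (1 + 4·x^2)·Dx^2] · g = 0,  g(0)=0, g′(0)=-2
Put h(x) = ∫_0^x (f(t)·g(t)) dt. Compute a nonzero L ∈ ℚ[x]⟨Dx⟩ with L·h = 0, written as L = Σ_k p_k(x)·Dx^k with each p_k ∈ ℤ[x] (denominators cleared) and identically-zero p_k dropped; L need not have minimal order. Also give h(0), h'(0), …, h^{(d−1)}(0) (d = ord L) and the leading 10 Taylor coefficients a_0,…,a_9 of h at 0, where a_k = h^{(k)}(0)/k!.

f: a_k = 0, -1, 0, 1/3, 0, -1/5, 0, 1/7, 0, -1/9, …
g: a_k = 0, -2, 0, 8/3, 0, -32/5, 0, 128/7, 0, -512/9, …
Product ⇒ symmetric product L₀, ord ≤ 4.
∫: right-multiply L₀ by Dx.
L = (-96·x - 800·x^3 - 1024·x^5 + 640·x^7 + 1536·x^9)·Dx^2 + (-20 - 412·x^2 - 1440·x^4 - 896·x^6 + 2240·x^8 + 2304·x^10)·Dx^3 + (-40·x - 280·x^3 - 480·x^5 + 272·x^7 + 1280·x^9 + 768·x^11)·Dx^4 + (-1 - 10·x^2 - 29·x^4 + 116·x^8 + 160·x^10 + 64·x^12)·Dx^5  (order 5).
h: a_k = 0, 0, 0, 2/3, 0, -2/3, 0, 346/315, 0, -446/189, …
ICs: h(0) = 0, h′(0) = 0, h′′(0) = 0, h′′′(0) = 4, h′′′′(0) = 0.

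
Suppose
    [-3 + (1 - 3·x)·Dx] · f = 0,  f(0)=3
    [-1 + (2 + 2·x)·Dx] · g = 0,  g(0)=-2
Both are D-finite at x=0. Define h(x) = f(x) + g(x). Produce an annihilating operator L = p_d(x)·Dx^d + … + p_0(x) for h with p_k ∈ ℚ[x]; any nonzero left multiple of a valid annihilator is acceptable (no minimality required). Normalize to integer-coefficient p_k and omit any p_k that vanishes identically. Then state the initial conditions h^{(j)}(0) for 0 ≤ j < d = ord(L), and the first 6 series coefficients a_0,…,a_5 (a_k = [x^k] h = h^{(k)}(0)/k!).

L = (-39 - 27·x) + (73 + 138·x + 81·x^2)·Dx + (-10 + 2·x + 66·x^2 + 54·x^3)·Dx^2  (order 2).
h: a_k = 1, 8, 109/4, 647/8, 15557/64, 93305/128, …
ICs: h(0) = 1, h′(0) = 8.

f: a_k = 3, 9, 27, 81, 243, 729, …
g: a_k = -2, -1, 1/4, -1/8, 5/64, -7/128, …
L₀ := lclm(L_f,L_g); ord L₀ ≤ 1+1.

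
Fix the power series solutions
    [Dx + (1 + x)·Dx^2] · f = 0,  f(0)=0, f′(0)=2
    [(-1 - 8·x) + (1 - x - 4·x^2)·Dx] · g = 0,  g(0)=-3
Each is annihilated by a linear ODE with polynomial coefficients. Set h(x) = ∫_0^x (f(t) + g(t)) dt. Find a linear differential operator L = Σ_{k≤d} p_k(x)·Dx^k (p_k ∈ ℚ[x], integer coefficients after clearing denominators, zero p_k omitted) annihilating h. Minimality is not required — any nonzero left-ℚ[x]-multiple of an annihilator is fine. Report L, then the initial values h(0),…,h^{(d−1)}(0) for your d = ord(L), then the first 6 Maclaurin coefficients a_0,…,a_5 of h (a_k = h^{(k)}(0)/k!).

L = (-74 - 562·x - 1120·x^2 - 1728·x^3 - 768·x^4)·Dx^2 + (-52 - 576·x - 1636·x^2 - 3264·x^3 - 3488·x^4 - 1280·x^5)·Dx^3 + (11 + 41·x + 53·x^2 - 185·x^3 - 704·x^4 - 752·x^5 - 256·x^6)·Dx^4  (order 4).
h: a_k = 0, -3, -1/2, -16/3, -79/12, -35/2, …
ICs: h(0) = 0, h′(0) = -3, h′′(0) = -1, h′′′(0) = -32.

f: a_k = 0, 2, -1, 2/3, -1/2, 2/5, …
g: a_k = -3, -3, -15, -27, -87, -195, …
f+g: L₀ = lclm(L_f,L_g), ord ≤ 2+1.
h=∫₀ˣh₀: take L = L₀·Dx.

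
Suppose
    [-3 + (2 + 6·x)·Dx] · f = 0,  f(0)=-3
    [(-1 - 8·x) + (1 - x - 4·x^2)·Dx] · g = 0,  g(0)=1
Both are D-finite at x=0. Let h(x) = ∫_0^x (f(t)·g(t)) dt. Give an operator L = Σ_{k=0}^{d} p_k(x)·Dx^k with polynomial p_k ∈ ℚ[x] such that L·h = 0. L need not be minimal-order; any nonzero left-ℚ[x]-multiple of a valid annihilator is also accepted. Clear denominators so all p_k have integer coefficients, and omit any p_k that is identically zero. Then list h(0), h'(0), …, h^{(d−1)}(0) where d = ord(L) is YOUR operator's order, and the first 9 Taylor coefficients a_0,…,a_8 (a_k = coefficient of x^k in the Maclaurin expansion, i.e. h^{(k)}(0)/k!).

L = (5 + 19·x + 36·x^2)·Dx + (-2 - 4·x + 14·x^2 + 24·x^3)·Dx^2  (order 2).
h: a_k = 0, -3, -15/4, -43/8, -819/64, -13593/640, -28235/512, -727869/7168, -4382811/16384, …
ICs: h(0) = 0, h′(0) = -3.

f: a_k = -3, -9/2, 27/8, -81/16, 1215/128, -5103/256, 45927/1024, -216513/2048, 8444007/32768, …
g: a_k = 1, 1, 5, 9, 29, 65, 181, 441, 1165, …
L₀ := L_f ⊗_s L_g (sym. prod.), ord ≤ 1.
h=∫h₀ ⇒ L = L₀·Dx.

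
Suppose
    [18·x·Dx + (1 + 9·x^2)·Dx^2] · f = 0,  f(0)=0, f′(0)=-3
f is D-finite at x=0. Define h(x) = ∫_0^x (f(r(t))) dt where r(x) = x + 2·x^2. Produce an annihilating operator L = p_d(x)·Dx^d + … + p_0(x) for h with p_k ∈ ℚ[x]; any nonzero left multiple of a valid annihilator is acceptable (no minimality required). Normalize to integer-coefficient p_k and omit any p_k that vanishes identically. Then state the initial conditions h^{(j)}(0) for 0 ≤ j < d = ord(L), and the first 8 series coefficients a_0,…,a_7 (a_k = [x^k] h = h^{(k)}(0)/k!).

L = (-4 + 18·x + 144·x^2 + 432·x^3 + 432·x^4)·Dx^2 + (1 + 4·x + 9·x^2 + 72·x^3 + 180·x^4 + 144·x^5)·Dx^3  (order 3).
h: a_k = 0, 0, -3/2, -2, 9/4, 54/5, 99/10, -414/7, …
ICs: h(0) = 0, h′(0) = 0, h′′(0) = -3.

f: a_k = 0, -3, 0, 9, 0, -243/5, 0, 2187/7, …
Substitute x→r, Dx→(1/r')Dx; clear ⇒ L₀.
h=∫h₀ ⇒ L = L₀·Dx.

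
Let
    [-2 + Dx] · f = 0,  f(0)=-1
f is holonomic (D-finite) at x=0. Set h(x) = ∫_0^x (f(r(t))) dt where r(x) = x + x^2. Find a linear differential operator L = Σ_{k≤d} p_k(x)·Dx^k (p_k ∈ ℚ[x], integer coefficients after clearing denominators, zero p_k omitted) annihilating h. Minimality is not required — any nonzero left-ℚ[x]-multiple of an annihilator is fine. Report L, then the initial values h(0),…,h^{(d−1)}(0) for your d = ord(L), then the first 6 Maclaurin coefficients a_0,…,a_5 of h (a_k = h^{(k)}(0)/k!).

L = (-2 - 4·x)·Dx + Dx^2  (order 2).
h: a_k = 0, -1, -1, -4/3, -4/3, -4/3, …
ICs: h(0) = 0, h′(0) = -1.

f: a_k = -1, -2, -2, -4/3, -2/3, -4/15, …
Change of var in L_f (x↦r) gives L₀.
h=∫₀ˣh₀: take L = L₀·Dx.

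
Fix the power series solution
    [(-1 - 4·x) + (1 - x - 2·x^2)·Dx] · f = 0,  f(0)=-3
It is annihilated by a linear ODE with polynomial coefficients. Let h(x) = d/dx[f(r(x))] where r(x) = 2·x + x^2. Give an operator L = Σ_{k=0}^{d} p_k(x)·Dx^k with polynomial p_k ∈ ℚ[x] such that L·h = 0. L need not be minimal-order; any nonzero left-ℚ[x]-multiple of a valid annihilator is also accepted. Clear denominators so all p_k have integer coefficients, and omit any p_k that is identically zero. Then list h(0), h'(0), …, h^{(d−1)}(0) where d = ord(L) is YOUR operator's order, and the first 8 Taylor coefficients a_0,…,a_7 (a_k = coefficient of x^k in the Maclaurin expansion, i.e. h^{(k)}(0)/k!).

L = (13 + 52·x + 186·x^2 + 160·x^3 + 40·x^4) + (-1 - 5·x + 26·x^2 + 62·x^3 + 40·x^4 + 8·x^5)·Dx  (order 1).
h: a_k = -6, -78, -468, -2868, -15810, -84618, -438984, -2232648, …
ICs: h(0) = -6.

f: a_k = -3, -3, -9, -15, -33, -63, -129, -255, …
Change of var in L_f (x↦r) gives L₀.
Differentiate: ansatz ord ≤ ord L₀ ⇒ L.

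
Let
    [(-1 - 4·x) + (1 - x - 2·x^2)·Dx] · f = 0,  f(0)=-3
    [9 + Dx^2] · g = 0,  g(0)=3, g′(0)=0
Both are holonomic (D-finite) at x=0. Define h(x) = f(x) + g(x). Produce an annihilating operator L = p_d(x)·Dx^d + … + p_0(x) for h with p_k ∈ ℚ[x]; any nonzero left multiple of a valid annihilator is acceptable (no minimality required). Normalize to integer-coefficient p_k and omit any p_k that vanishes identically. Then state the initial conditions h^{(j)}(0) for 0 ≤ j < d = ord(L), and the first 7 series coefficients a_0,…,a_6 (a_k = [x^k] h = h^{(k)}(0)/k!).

f: a_k = -3, -3, -9, -15, -33, -63, -129, …
g: a_k = 3, 0, -27/2, 0, 81/8, 0, -243/80, …
L₀ := lclm(L_f,L_g); ord L₀ ≤ 1+2.
L = (117 + 486·x + 135·x^2 + 360·x^3 + 540·x^4 + 432·x^5) + (-45 + 63·x + 81·x^2 - 153·x^3 - 18·x^4 + 324·x^5 + 216·x^6)·Dx + (13 + 54·x + 15·x^2 + 40·x^3 + 60·x^4 + 48·x^5)·Dx^2 + (-5 + 7·x + 9·x^2 - 17·x^3 - 2·x^4 + 36·x^5 + 24·x^6)·Dx^3  (order 3).
h: a_k = 0, -3, -45/2, -15, -183/8, -63, -10563/80, …
ICs: h(0) = 0, h′(0) = -3, h′′(0) = -45.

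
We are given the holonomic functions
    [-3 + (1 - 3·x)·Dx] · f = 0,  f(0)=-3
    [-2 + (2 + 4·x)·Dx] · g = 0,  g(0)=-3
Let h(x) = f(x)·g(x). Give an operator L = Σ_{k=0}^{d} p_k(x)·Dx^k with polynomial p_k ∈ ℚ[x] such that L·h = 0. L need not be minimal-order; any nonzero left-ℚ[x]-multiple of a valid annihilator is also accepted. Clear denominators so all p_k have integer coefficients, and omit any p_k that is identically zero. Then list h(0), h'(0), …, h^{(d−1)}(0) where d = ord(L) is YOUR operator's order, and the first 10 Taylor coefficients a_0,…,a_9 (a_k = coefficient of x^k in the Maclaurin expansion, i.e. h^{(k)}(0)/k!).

f: a_k = -3, -9, -27, -81, -243, -729, -2187, -6561, -19683, -59049, …
g: a_k = -3, -3, 3/2, -3/2, 15/8, -21/8, 63/16, -99/16, 1287/128, -2145/128, …
f·g: L₀ = L_f ⊗_s L_g, ord ≤ 1·1.
L = (4 + 3·x) + (-1 + x + 6·x^2)·Dx  (order 1).
h: a_k = 9, 36, 207/2, 315, 7515/8, 2826, 135459/16, 203337/8, 9756315/128, 7318845/32, …
ICs: h(0) = 9.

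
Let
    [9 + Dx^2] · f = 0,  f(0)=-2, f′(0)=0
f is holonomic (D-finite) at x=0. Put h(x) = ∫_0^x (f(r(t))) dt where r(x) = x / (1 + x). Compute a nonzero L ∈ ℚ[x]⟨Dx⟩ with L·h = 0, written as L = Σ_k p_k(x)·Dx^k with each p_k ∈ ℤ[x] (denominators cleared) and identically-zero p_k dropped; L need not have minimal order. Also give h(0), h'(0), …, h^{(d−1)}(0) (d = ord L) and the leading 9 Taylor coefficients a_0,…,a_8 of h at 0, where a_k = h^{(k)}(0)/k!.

f: a_k = -2, 0, 9, 0, -27/4, 0, 81/40, 0, -729/2240, …
f∘r: x↦r, Dx↦Dx/r' in L_f ⇒ L₀.
∫: right-multiply L₀ by Dx.
L = 9·Dx + (2 + 6·x + 6·x^2 + 2·x^3)·Dx^2 + (1 + 4·x + 6·x^2 + 4·x^3 + x^4)·Dx^3  (order 3).
h: a_k = 0, -2, 0, 3, -9/2, 81/20, -3/2, -117/40, 1377/160, …
ICs: h(0) = 0, h′(0) = -2, h′′(0) = 0.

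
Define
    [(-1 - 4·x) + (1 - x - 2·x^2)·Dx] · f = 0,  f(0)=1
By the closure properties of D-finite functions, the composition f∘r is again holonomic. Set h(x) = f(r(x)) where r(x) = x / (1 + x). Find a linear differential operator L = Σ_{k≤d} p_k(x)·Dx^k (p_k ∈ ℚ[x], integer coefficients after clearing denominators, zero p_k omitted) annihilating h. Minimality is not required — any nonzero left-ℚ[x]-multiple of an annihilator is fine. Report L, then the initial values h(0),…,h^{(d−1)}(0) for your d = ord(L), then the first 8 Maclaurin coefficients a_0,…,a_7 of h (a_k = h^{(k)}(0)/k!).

L = (1 + 5·x) + (-1 - 2·x + x^2 + 2·x^3)·Dx  (order 1).
h: a_k = 1, 1, 2, 0, 4, -4, 12, -20, …
ICs: h(0) = 1.

f: a_k = 1, 1, 3, 5, 11, 21, 43, 85, …
Substitute x→r, Dx→(1/r')Dx; clear ⇒ L₀.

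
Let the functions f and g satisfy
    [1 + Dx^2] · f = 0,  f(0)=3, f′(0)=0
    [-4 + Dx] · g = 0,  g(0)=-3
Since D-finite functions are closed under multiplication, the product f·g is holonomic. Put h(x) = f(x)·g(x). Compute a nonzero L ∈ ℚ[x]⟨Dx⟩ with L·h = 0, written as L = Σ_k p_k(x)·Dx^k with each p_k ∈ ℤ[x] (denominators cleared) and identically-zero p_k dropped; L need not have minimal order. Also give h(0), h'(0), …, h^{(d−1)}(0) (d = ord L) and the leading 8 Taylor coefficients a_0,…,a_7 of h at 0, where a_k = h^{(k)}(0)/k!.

L = 17 - 8·Dx + Dx^2  (order 2).
h: a_k = -9, -36, -135/2, -78, -483/8, -303/10, -99/16, 727/140, …
ICs: h(0) = -9, h′(0) = -36.

f: a_k = 3, 0, -3/2, 0, 1/8, 0, -1/240, 0, …
g: a_k = -3, -12, -24, -32, -32, -128/5, -256/15, -1024/105, …
L₀ := L_f ⊗_s L_g (sym. prod.), ord ≤ 2.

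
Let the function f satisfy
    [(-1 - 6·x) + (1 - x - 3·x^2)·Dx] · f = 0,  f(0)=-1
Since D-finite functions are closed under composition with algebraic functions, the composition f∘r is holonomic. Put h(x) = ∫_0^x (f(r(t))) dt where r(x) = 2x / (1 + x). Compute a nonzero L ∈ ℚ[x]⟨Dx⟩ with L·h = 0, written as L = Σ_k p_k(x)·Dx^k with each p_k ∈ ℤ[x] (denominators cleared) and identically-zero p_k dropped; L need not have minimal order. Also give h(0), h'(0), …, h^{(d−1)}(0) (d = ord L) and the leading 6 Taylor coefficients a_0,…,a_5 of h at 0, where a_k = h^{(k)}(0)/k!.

L = (2 + 26·x)·Dx + (-1 - x + 13·x^2 + 13·x^3)·Dx^2  (order 2).
h: a_k = 0, -1, -1, -14/3, -13/2, -182/5, …
ICs: h(0) = 0, h′(0) = -1.

f: a_k = -1, -1, -4, -7, -19, -40, …
h₀=f(r): pull back L_f along r ⇒ L₀.
h=∫h₀ ⇒ L = L₀·Dx.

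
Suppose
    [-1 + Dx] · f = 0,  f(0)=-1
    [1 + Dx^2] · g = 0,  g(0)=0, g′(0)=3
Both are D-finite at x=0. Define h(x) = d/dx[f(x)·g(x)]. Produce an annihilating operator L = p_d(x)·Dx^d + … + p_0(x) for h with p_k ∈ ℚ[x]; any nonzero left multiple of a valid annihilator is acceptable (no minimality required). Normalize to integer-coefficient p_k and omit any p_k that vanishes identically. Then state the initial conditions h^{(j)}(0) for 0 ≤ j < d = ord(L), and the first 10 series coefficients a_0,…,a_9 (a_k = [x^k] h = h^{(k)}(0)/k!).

f: a_k = -1, -1, -1/2, -1/6, -1/24, -1/120, -1/720, -1/5040, -1/40320, -1/362880, …
g: a_k = 0, 3, 0, -1/2, 0, 1/40, 0, -1/1680, 0, 1/120960, …
Sym-product of L_f,L_g gives L₀ (≤ ord 2).
Differentiate: ansatz ord ≤ ord L₀ ⇒ L.
L = 2 - 2·Dx + Dx^2  (order 2).
h: a_k = -3, -6, -3, 0, 1/2, 1/5, 1/30, 0, -1/840, -1/3780, …
ICs: h(0) = -3, h′(0) = -6.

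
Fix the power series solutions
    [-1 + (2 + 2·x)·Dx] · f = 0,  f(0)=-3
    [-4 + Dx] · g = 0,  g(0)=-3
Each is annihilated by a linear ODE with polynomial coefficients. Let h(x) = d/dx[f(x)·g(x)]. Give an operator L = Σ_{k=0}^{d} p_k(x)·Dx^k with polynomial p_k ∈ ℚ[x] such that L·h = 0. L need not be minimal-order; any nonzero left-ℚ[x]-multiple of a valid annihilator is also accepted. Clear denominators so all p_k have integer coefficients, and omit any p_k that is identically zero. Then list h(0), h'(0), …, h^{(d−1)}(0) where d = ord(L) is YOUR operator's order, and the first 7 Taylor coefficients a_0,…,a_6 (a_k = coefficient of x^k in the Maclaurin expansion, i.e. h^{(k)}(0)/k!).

f: a_k = -3, -3/2, 3/8, -3/16, 15/128, -21/256, 63/1024, …
g: a_k = -3, -12, -24, -32, -32, -128/5, -256/15, …
Product ⇒ symmetric product L₀, ord ≤ 1.
h=h₀': d/dx-closure on L₀ ⇒ L.
L = (79 + 144·x + 64·x^2) + (-18 - 34·x - 16·x^2)·Dx  (order 1).
h: a_k = 81/2, 711/4, 6147/16, 17523/32, 148659/256, 1253181/2560, 3503907/10240, …
ICs: h(0) = 81/2.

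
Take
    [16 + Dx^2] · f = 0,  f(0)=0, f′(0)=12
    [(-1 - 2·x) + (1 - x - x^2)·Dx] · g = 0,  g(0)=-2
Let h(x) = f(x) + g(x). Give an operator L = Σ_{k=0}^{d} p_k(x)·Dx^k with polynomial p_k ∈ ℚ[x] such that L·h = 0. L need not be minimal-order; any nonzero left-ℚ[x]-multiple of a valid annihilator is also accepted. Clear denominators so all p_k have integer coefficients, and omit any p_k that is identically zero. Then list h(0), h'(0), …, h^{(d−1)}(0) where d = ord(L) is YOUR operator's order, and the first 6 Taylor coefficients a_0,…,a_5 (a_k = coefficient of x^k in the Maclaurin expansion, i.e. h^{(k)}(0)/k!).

L = (-272 - 384·x + 352·x^2 - 192·x^3 - 640·x^4 - 256·x^5) + (160 - 368·x - 32·x^2 + 544·x^3 - 48·x^4 - 384·x^5 - 128·x^6)·Dx + (-17 - 24·x + 22·x^2 - 12·x^3 - 40·x^4 - 16·x^5)·Dx^2 + (10 - 23·x - 2·x^2 + 34·x^3 - 3·x^4 - 24·x^5 - 8·x^6)·Dx^3  (order 3).
h: a_k = -2, 10, -4, -38, -10, 48/5, …
ICs: h(0) = -2, h′(0) = 10, h′′(0) = -8.

f: a_k = 0, 12, 0, -32, 0, 128/5, …
g: a_k = -2, -2, -4, -6, -10, -16, …
Sum ⇒ L₀ = lclm(L_f,L_g) in ℚ(x)⟨Dx⟩.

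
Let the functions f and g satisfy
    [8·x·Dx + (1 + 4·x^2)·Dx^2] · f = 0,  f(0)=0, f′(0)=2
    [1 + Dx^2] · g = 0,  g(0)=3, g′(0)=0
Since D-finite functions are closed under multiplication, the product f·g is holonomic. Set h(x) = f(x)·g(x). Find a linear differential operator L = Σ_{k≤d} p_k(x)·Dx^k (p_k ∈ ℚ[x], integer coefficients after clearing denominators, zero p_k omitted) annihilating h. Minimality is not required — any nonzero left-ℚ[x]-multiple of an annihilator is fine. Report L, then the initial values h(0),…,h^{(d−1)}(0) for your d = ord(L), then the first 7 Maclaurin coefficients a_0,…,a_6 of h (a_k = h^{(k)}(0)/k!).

L = (85 + 944·x^2 + 416·x^4 + 256·x^6 + 256·x^8) + (144·x + 704·x^3 + 768·x^5 + 1024·x^7)·Dx + (90 + 992·x^2 + 576·x^4 + 512·x^6 + 512·x^8)·Dx^2 + (144·x + 704·x^3 + 768·x^5 + 1024·x^7)·Dx^3 + (5 + 48·x^2 + 160·x^4 + 256·x^6 + 256·x^8)·Dx^4  (order 4).
h: a_k = 0, 6, 0, -11, 0, 469/20, 0, …
ICs: h(0) = 0, h′(0) = 6, h′′(0) = 0, h′′′(0) = -66.

f: a_k = 0, 2, 0, -8/3, 0, 32/5, 0, …
g: a_k = 3, 0, -3/2, 0, 1/8, 0, -1/240, …
Sym-product of L_f,L_g gives L₀ (≤ ord 4).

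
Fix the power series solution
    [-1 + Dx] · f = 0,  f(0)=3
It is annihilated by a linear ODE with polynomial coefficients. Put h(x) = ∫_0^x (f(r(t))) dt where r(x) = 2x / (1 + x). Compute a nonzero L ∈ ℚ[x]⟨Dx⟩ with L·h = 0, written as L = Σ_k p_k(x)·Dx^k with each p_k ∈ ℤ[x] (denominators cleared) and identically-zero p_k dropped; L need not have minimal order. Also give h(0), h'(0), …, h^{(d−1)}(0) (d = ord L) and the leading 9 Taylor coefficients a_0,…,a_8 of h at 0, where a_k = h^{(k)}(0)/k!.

f: a_k = 3, 3, 3/2, 1/2, 1/8, 1/40, 1/240, 1/1680, 1/13440, …
h₀=f(r): pull back L_f along r ⇒ L₀.
h=∫h₀ ⇒ L = L₀·Dx.
L = -2·Dx + (1 + 2·x + x^2)·Dx^2  (order 2).
h: a_k = 0, 3, 3, 0, -1/2, 2/5, -1/5, 4/105, 5/84, …
ICs: h(0) = 0, h′(0) = 3.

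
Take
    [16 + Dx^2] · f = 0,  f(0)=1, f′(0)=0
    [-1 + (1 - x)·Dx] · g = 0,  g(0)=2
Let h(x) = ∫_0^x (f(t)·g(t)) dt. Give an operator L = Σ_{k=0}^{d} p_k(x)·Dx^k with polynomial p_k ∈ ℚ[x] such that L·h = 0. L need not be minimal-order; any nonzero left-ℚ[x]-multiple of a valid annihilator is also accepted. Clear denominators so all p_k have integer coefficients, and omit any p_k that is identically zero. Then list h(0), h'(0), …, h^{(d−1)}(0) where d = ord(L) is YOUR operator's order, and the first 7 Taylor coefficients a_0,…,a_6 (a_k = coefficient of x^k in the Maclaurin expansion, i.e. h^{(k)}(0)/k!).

f: a_k = 1, 0, -8, 0, 32/3, 0, -256/45, …
g: a_k = 2, 2, 2, 2, 2, 2, 2, …
L₀ := L_f ⊗_s L_g (sym. prod.), ord ≤ 2.
h=∫₀ˣh₀: take L = L₀·Dx.
L = (-16 + 16·x)·Dx + 2·Dx^2 + (-1 + x)·Dx^3  (order 3).
h: a_k = 0, 2, 1, -14/3, -7/2, 22/15, 11/9, …
ICs: h(0) = 0, h′(0) = 2, h′′(0) = 2.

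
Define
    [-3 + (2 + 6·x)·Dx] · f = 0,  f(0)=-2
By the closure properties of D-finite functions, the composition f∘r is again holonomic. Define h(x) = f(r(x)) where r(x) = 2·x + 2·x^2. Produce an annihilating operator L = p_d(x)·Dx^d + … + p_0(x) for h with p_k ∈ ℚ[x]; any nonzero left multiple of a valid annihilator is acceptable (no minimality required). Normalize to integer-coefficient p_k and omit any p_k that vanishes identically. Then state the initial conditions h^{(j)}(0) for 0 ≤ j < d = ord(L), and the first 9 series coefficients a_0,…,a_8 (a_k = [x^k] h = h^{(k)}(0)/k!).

f: a_k = -2, -3, 9/4, -27/8, 405/64, -1701/128, 15309/512, -72171/1024, 2814669/16384, …
f∘r: x↦r, Dx↦Dx/r' in L_f ⇒ L₀.
L = (-3 - 6·x) + (1 + 6·x + 6·x^2)·Dx  (order 1).
h: a_k = -2, -6, 3, -9, 117/4, -405/4, 2943/8, -11097/8, 344493/64, …
ICs: h(0) = -2.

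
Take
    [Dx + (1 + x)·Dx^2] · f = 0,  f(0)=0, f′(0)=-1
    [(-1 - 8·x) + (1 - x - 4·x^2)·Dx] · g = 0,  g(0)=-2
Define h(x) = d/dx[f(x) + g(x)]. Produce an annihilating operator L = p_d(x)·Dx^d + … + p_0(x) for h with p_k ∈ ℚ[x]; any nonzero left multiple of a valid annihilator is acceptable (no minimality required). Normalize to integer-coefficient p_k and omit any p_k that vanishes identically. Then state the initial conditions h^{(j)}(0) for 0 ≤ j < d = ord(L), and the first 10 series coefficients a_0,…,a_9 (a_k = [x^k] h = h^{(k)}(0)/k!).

f: a_k = 0, -1, 1/2, -1/3, 1/4, -1/5, 1/6, -1/7, 1/8, -1/9, …
g: a_k = -2, -2, -10, -18, -58, -130, -362, -882, -2330, -5858, …
Sum ⇒ L₀ = lclm(L_f,L_g) in ℚ(x)⟨Dx⟩.
h₀' ⇒ L via d/dx closure of L₀.
L = (-74 - 562·x - 1120·x^2 - 1728·x^3 - 768·x^4) + (-52 - 576·x - 1636·x^2 - 3264·x^3 - 3488·x^4 - 1280·x^5)·Dx + (11 + 41·x + 53·x^2 - 185·x^3 - 704·x^4 - 752·x^5 - 256·x^6)·Dx^2  (order 2).
h: a_k = -3, -19, -55, -231, -651, -2171, -6175, -18639, -52723, -151779, …
ICs: h(0) = -3, h′(0) = -19.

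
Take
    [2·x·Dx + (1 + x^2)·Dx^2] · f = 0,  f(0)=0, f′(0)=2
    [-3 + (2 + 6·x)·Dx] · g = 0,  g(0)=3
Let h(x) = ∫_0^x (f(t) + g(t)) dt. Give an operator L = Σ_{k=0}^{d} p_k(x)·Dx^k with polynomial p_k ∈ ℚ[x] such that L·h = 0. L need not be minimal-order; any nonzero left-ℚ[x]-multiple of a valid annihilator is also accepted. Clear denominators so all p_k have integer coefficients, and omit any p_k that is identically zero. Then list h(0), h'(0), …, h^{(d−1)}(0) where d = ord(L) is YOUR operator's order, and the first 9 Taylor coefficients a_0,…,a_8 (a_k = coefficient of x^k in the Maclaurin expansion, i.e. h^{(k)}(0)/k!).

f: a_k = 0, 2, 0, -2/3, 0, 2/5, 0, -2/7, 0, …
g: a_k = 3, 9/2, -27/8, 81/16, -1215/128, 5103/256, -45927/1024, 216513/2048, -8444007/32768, …
L₀ := lclm(L_f,L_g); ord L₀ ≤ 2+1.
∫: right-multiply L₀ by Dx.
L = (-12 - 90·x + 36·x^2 + 54·x^3)·Dx^2 + (-35 - 48·x - 102·x^2 + 144·x^3 + 189·x^4)·Dx^3 + (-6 - 10·x + 36·x^2 + 44·x^3 + 42·x^4 + 54·x^5)·Dx^4  (order 4).
h: a_k = 0, 3, 13/4, -9/8, 211/192, -243/128, 26027/7680, -6561/1024, 1511495/114688, …
ICs: h(0) = 0, h′(0) = 3, h′′(0) = 13/2, h′′′(0) = -27/4.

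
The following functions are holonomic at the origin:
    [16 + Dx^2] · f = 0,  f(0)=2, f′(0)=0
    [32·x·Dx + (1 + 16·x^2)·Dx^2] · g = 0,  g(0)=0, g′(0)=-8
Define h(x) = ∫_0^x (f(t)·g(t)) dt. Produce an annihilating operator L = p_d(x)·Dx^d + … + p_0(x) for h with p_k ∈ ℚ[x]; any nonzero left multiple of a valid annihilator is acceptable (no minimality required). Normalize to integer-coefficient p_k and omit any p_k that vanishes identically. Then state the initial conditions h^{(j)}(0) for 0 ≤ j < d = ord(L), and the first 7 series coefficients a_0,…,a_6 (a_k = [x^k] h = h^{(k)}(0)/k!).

L = (1280 + 53248·x^2 + 360448·x^4 + 2097152·x^6 + 8388608·x^8)·Dx + (1536·x + 40960·x^3 + 393216·x^5 + 2097152·x^7)·Dx^2 + (96 + 4096·x^2 + 36864·x^4 + 262144·x^6 + 1048576·x^8)·Dx^3 + (96·x + 2560·x^3 + 24576·x^5 + 131072·x^7)·Dx^4 + (1 + 48·x^2 + 896·x^4 + 8192·x^6 + 32768·x^8)·Dx^5  (order 5).
h: a_k = 0, 0, -8, 0, 160/3, 0, -12544/45, …
ICs: h(0) = 0, h′(0) = 0, h′′(0) = -16, h′′′(0) = 0, h′′′′(0) = 1280.

f: a_k = 2, 0, -16, 0, 64/3, 0, -512/45, …
g: a_k = 0, -8, 0, 128/3, 0, -2048/5, 0, …
L₀ := L_f ⊗_s L_g (sym. prod.), ord ≤ 4.
Integrate: L := L₀·Dx.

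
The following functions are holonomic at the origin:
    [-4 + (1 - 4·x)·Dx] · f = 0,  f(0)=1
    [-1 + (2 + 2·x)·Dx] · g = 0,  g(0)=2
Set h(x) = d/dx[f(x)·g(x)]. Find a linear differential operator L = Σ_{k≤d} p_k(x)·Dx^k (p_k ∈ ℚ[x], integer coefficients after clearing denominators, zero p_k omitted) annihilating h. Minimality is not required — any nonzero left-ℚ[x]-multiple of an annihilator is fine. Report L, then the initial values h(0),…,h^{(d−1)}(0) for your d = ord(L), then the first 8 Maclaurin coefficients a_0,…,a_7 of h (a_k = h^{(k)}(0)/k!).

f: a_k = 1, 4, 16, 64, 256, 1024, 4096, 16384, …
g: a_k = 2, 1, -1/4, 1/8, -5/64, 7/128, -21/512, 33/1024, …
h₀=f·g: eliminate ⇒ L₀, order ≤ 1·1.
Differentiate: ansatz ord ≤ ord L₀ ⇒ L.
L = (143 + 216·x + 48·x^2) + (-18 + 46·x + 96·x^2 + 32·x^3)·Dx  (order 1).
h: a_k = 9, 143/2, 3435/8, 36635/16, 1465435/128, 14068113/256, 262605007/1024, 2400959635/2048, …
ICs: h(0) = 9.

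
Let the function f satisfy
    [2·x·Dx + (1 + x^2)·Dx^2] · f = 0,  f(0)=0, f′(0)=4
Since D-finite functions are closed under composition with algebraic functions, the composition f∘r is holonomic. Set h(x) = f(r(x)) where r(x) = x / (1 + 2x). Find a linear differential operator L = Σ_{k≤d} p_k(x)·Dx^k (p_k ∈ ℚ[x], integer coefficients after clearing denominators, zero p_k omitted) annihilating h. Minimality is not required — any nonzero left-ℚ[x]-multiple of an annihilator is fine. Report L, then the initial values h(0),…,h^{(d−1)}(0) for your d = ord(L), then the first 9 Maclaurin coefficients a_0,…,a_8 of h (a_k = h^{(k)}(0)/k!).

L = (4 + 10·x)·Dx + (1 + 4·x + 5·x^2)·Dx^2  (order 2).
h: a_k = 0, 4, -8, 44/3, -24, 164/5, -88/3, -116/7, 168, …
ICs: h(0) = 0, h′(0) = 4.

f: a_k = 0, 4, 0, -4/3, 0, 4/5, 0, -4/7, 0, …
Change of var in L_f (x↦r) gives L₀.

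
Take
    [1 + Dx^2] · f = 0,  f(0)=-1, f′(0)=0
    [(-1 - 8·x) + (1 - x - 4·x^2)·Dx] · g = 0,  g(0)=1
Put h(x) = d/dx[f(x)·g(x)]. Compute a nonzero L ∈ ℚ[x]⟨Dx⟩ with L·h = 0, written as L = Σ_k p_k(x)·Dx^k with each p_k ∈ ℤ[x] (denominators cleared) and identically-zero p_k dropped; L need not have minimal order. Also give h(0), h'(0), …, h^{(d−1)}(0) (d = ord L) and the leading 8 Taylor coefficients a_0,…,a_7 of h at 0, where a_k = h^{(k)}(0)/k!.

L = (159 - 2·x - 7·x^2 + 8·x^3 + 16·x^4) + (22 + 178·x + 24·x^2 + 64·x^3)·Dx + (-7 + 6·x + 25·x^2 + 8·x^3 + 16·x^4)·Dx^2  (order 2).
h: a_k = -1, -9, -51/2, -637/6, -7265/24, -120029/120, -2060723/720, -14457427/1680, …
ICs: h(0) = -1, h′(0) = -9.

f: a_k = -1, 0, 1/2, 0, -1/24, 0, 1/720, 0, …
g: a_k = 1, 1, 5, 9, 29, 65, 181, 441, …
Product ⇒ symmetric product L₀, ord ≤ 2.
Derive L from L₀ (diff closure).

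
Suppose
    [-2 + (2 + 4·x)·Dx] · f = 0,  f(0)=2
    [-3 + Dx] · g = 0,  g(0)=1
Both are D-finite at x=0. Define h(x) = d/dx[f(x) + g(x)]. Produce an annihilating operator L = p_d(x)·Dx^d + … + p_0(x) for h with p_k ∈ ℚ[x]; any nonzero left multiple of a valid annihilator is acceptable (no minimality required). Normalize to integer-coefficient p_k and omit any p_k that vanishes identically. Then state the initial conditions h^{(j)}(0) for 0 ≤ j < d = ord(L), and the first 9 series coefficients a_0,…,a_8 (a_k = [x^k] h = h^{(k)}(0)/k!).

L = (-9 - 9·x) + (-3 - 18·x - 18·x^2)·Dx + (2 + 7·x + 6·x^2)·Dx^2  (order 2).
h: a_k = 5, 7, 33/2, 17/2, 151/8, -387/40, 2553/80, -29301/560, 452637/4480, …
ICs: h(0) = 5, h′(0) = 7.

f: a_k = 2, 2, -1, 1, -5/4, 7/4, -21/8, 33/8, -429/64, …
g: a_k = 1, 3, 9/2, 9/2, 27/8, 81/40, 81/80, 243/560, 729/4480, …
h₀=f+g: left-lcm gives L₀, ord ≤ 2.
h₀' ⇒ L via d/dx closure of L₀.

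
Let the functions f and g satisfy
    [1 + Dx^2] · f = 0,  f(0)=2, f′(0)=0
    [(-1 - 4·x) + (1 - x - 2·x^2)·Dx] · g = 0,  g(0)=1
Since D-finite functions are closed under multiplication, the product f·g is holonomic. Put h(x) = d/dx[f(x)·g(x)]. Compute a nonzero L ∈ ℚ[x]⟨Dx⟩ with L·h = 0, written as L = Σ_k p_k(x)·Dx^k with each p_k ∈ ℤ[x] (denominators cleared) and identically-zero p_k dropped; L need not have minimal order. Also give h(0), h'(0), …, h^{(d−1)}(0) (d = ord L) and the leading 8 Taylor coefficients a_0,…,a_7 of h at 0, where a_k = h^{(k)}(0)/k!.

L = (31 - 2·x - 3·x^2 + 4·x^3 + 4·x^4) + (10 + 42·x + 12·x^2 + 16·x^3)·Dx + (-3 + 2·x + 5·x^2 + 4·x^3 + 4·x^4)·Dx^2  (order 2).
h: a_k = 2, 10, 27, 229/3, 2225/12, 27089/60, 376523/360, 6046153/2520, …
ICs: h(0) = 2, h′(0) = 10.

f: a_k = 2, 0, -1, 0, 1/12, 0, -1/360, 0, …
g: a_k = 1, 1, 3, 5, 11, 21, 43, 85, …
h₀=f·g: eliminate ⇒ L₀, order ≤ 2·1.
Differentiate: ansatz ord ≤ ord L₀ ⇒ L.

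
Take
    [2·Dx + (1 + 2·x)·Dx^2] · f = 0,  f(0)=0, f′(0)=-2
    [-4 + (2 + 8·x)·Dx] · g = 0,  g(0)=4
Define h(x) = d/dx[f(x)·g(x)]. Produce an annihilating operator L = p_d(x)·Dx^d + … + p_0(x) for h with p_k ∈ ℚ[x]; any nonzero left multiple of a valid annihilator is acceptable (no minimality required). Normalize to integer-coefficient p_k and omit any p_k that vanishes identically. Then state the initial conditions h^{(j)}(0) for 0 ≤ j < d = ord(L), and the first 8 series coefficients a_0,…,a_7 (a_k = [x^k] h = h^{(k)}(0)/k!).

f: a_k = 0, -2, 2, -8/3, 4, -32/5, 32/3, -128/7, …
g: a_k = 4, 8, -8, 16, -40, 112, -336, 1056, …
Sym-product of L_f,L_g gives L₀ (≤ ord 2).
Differentiate: ansatz ord ≤ ord L₀ ⇒ L.
L = (2 + 16·x + 8·x^2) + (7 + 54·x + 120·x^2 + 64·x^3)·Dx + (1 + 11·x + 42·x^2 + 64·x^3 + 32·x^4)·Dx^2  (order 2).
h: a_k = -8, -16, 64, -640/3, 2096/3, -11616/5, 39552/5, -965632/35, …
ICs: h(0) = -8, h′(0) = -16.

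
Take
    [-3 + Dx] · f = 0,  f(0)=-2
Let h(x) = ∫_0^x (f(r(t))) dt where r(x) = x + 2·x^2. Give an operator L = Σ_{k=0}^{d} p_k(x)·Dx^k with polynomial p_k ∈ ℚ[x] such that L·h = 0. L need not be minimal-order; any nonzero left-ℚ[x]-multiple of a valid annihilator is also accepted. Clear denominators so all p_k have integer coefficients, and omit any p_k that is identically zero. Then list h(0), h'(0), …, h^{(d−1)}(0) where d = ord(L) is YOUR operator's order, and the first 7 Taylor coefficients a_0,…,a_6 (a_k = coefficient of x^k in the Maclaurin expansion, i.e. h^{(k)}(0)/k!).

L = (-3 - 12·x)·Dx + Dx^2  (order 2).
h: a_k = 0, -2, -3, -7, -45/4, -387/20, -1107/40, …
ICs: h(0) = 0, h′(0) = -2.

f: a_k = -2, -6, -9, -9, -27/4, -81/20, -81/40, …
Change of var in L_f (x↦r) gives L₀.
h=∫h₀ ⇒ L = L₀·Dx.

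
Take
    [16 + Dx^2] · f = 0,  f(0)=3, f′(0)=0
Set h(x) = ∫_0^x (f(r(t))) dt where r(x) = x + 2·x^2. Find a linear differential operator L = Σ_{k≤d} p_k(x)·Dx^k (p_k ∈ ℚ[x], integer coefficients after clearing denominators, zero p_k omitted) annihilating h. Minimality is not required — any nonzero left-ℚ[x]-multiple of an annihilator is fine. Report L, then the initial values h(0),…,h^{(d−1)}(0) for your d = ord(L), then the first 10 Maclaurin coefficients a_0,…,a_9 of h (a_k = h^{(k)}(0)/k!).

L = (16 + 192·x + 768·x^2 + 1024·x^3)·Dx - 4·Dx^2 + (1 + 4·x)·Dx^3  (order 3).
h: a_k = 0, 3, 0, -8, -24, -64/5, 128/3, 11264/105, 512/5, -53248/945, …
ICs: h(0) = 0, h′(0) = 3, h′′(0) = 0.

f: a_k = 3, 0, -24, 0, 32, 0, -256/15, 0, 512/105, 0, …
Change of var in L_f (x↦r) gives L₀.
h=∫₀ˣh₀: take L = L₀·Dx.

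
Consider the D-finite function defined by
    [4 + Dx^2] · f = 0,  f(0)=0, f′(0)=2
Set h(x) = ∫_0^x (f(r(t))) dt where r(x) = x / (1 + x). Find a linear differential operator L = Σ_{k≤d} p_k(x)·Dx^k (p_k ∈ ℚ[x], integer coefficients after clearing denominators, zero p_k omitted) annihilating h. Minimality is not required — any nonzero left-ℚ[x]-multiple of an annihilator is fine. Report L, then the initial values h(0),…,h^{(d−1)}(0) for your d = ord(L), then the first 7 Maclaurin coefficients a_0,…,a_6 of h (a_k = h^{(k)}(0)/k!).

L = 4·Dx + (2 + 6·x + 6·x^2 + 2·x^3)·Dx^2 + (1 + 4·x + 6·x^2 + 4·x^3 + x^4)·Dx^3  (order 3).
h: a_k = 0, 0, 1, -2/3, 1/6, 2/5, -43/45, …
ICs: h(0) = 0, h′(0) = 0, h′′(0) = 2.

f: a_k = 0, 2, 0, -4/3, 0, 4/15, 0, …
Change of var in L_f (x↦r) gives L₀.
h=∫h₀ ⇒ L = L₀·Dx.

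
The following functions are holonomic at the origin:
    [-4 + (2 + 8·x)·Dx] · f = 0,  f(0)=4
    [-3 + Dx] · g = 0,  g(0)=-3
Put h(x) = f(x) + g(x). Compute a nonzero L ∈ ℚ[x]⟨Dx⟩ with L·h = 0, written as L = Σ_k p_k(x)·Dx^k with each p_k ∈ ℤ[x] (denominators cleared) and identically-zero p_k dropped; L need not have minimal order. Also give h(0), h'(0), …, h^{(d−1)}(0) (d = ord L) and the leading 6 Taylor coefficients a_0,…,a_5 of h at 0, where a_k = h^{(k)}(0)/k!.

f: a_k = 4, 8, -8, 16, -40, 112, …
g: a_k = -3, -9, -27/2, -27/2, -81/8, -243/40, …
L₀ := lclm(L_f,L_g); ord L₀ ≤ 1+1.
L = (30 + 72·x) + (-13 - 72·x - 144·x^2)·Dx + (1 + 16·x + 48·x^2)·Dx^2  (order 2).
h: a_k = 1, -1, -43/2, 5/2, -401/8, 4237/40, …
ICs: h(0) = 1, h′(0) = -1.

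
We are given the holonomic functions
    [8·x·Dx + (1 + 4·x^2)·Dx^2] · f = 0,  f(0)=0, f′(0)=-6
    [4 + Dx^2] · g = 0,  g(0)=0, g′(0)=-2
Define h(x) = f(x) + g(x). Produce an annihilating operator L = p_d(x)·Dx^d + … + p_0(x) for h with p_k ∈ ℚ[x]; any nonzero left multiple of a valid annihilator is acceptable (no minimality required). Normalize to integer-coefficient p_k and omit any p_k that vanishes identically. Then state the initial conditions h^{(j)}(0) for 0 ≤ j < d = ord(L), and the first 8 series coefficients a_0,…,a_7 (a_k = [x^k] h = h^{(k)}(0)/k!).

f: a_k = 0, -6, 0, 8, 0, -96/5, 0, 384/7, …
g: a_k = 0, -2, 0, 4/3, 0, -4/15, 0, 8/315, …
Sum ⇒ L₀ = lclm(L_f,L_g) in ℚ(x)⟨Dx⟩.
L = (-352·x + 1792·x^3 + 512·x^5)·Dx + (-4 + 112·x^2 + 576·x^4 + 256·x^6)·Dx^2 + (-88·x + 448·x^3 + 128·x^5)·Dx^3 + (-1 + 28·x^2 + 144·x^4 + 64·x^6)·Dx^4  (order 4).
h: a_k = 0, -8, 0, 28/3, 0, -292/15, 0, 17288/315, …
ICs: h(0) = 0, h′(0) = -8, h′′(0) = 0, h′′′(0) = 56.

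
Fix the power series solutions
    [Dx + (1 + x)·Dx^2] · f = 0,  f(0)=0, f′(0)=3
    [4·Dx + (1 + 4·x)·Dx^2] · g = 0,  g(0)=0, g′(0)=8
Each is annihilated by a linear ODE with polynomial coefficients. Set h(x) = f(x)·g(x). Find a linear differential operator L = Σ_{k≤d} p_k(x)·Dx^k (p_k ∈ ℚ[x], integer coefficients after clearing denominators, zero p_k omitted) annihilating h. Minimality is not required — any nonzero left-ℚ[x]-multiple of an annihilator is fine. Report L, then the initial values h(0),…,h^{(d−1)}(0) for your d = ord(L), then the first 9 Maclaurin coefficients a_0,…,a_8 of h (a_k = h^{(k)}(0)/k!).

L = (136 + 320·x + 256·x^2)·Dx + (290 + 1464·x + 2400·x^2 + 1280·x^3)·Dx^2 + (92 + 740·x + 1992·x^2 + 2240·x^3 + 896·x^4)·Dx^3 + (5 + 58·x + 245·x^2 + 464·x^3 + 400·x^4 + 128·x^5)·Dx^4  (order 4).
h: a_k = 0, 0, 24, -60, 160, -470, 22204/15, -4884, 582192/35, …
ICs: h(0) = 0, h′(0) = 0, h′′(0) = 48, h′′′(0) = -360.

f: a_k = 0, 3, -3/2, 1, -3/4, 3/5, -1/2, 3/7, -3/8, …
g: a_k = 0, 8, -16, 128/3, -128, 2048/5, -4096/3, 32768/7, -16384, …
L₀ := L_f ⊗_s L_g (sym. prod.), ord ≤ 4.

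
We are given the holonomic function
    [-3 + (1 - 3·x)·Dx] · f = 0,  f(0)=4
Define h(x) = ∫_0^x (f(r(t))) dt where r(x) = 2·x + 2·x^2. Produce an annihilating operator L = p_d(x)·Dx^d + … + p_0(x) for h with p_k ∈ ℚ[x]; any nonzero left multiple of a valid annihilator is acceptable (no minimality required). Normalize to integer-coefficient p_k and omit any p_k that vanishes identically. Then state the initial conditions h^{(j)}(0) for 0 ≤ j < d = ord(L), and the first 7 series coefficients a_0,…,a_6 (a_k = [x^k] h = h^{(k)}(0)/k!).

L = (6 + 12·x)·Dx + (-1 + 6·x + 6·x^2)·Dx^2  (order 2).
h: a_k = 0, 4, 12, 56, 288, 1584, 9072, …
ICs: h(0) = 0, h′(0) = 4.

f: a_k = 4, 12, 36, 108, 324, 972, 2916, …
L₀ from L_f via x↦r, Dx↦r'^{-1}Dx.
h=∫₀ˣh₀: take L = L₀·Dx.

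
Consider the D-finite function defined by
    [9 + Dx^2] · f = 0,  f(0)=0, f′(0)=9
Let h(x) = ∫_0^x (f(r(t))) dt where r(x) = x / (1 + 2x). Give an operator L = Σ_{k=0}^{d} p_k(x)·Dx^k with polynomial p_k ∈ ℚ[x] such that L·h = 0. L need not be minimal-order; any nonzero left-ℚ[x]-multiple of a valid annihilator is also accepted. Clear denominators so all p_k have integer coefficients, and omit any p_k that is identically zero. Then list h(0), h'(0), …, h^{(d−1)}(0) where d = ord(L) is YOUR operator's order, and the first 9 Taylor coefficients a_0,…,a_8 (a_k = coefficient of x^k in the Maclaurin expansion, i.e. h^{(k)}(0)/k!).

f: a_k = 0, 9, 0, -27/2, 0, 243/40, 0, -729/560, 0, …
f∘r: x↦r, Dx↦Dx/r' in L_f ⇒ L₀.
h=∫₀ˣh₀: take L = L₀·Dx.
L = 9·Dx + (4 + 24·x + 48·x^2 + 32·x^3)·Dx^2 + (1 + 8·x + 24·x^2 + 32·x^3 + 16·x^4)·Dx^3  (order 3).
h: a_k = 0, 0, 9/2, -6, 45/8, 9/5, -2319/80, 2925/28, -1288449/4480, …
ICs: h(0) = 0, h′(0) = 0, h′′(0) = 9.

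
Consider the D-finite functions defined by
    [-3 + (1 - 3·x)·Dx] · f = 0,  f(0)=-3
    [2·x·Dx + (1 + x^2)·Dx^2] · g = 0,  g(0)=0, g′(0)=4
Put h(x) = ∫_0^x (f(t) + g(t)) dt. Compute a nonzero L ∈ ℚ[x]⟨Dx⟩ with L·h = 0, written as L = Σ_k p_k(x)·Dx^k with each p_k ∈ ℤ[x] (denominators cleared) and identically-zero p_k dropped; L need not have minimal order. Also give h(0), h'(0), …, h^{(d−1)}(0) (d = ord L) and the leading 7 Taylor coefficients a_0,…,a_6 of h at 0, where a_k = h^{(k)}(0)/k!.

L = (-6 + 72·x + 18·x^2)·Dx^2 + (28 - 6·x + 60·x^2 + 18·x^3)·Dx^3 + (-3 + 8·x + 8·x^3 + 3·x^4)·Dx^4  (order 4).
h: a_k = 0, -3, -5/2, -9, -247/12, -243/5, -3641/30, …
ICs: h(0) = 0, h′(0) = -3, h′′(0) = -5, h′′′(0) = -54.

f: a_k = -3, -9, -27, -81, -243, -729, -2187, …
g: a_k = 0, 4, 0, -4/3, 0, 4/5, 0, …
f+g: L₀ = lclm(L_f,L_g), ord ≤ 1+2.
Integrate: L := L₀·Dx.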